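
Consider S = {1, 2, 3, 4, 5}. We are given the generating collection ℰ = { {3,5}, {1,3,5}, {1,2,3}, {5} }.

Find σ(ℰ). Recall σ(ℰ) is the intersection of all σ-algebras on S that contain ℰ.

Take S₀ = ℰ ∪ {∅, S} = { ∅, {5}, {3,5}, {1,2,3}, {1,3,5}, S }.
Step 1: +5 →
  {2,4}  = S∖{1,3,5}
  {4,5}  = S∖{1,2,3}
  {1,2,4}  = S∖{3,5}
  {1,2,3,4}  = S∖{5}
  {1,2,3,5}  = {1,2,3} ∪ {3,5}
  |family| = 11
Step 2: +6 →
  {4}  = S∖{1,2,3,5}
  {2,4,5}  = {5} ∪ {2,4}
  {3,4,5}  = {4,5} ∪ {3,5}
  {1,2,4,5}  = {1,2,4} ∪ {5}
  {1,3,4,5}  = {1,3,5} ∪ {4,5}
  {2,3,4,5}  = {3,5} ∪ {2,4}
  |family| = 17
Step 3: 5 new —
  {1}  = S∖{2,3,4,5}
  {2}  = S∖{1,3,4,5}
  {3}  = S∖{1,2,4,5}
  {1,2}  = S∖{3,4,5}
  {1,3}  = S∖{2,4,5}
  |family| = 22
Step 4: 10 new —
  {1,4}  = {4} ∪ {1}
  {1,5}  = {5} ∪ {1}
  {2,3}  = {2} ∪ {3}
  {2,5}  = {2} ∪ {5}
  {3,4}  = {3} ∪ {4}
  {1,2,5}  = {1,2} ∪ {5}
  {1,3,4}  = {1,3} ∪ {4}
  {1,4,5}  = {4,5} ∪ {1}
  {2,3,4}  = {3} ∪ {2,4}
  {2,3,5}  = {2} ∪ {3,5}
  |family| = 32
After Step 5 the family is unchanged; done.

|σ(ℰ)| = 32.  σ(ℰ) = { ∅, {1}, {2}, {3}, {4}, {5}, {1,2}, {1,3}, {1,4}, {1,5}, {2,3}, {2,4}, {2,5}, {3,4}, {3,5}, {4,5}, {1,2,3}, {1,2,4}, {1,2,5}, {1,3,4}, {1,3,5}, {1,4,5}, {2,3,4}, {2,3,5}, {2,4,5}, {3,4,5}, {1,2,3,4}, {1,2,3,5}, {1,2,4,5}, {1,3,4,5}, {2,3,4,5}, S }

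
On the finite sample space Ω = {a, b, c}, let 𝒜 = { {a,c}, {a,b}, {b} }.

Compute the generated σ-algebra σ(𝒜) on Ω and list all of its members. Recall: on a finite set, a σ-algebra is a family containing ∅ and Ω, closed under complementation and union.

Seed the family with 𝒜 together with ∅ and Ω: { {}, {b}, {a,b}, {a,c}, Ω }.
Round 1 (1 new):
  {c}  = complement {a,b}
  (now 6)
Round 2. New:
  {b,c}  = {c} ∪ {b}
  (now 7)
Round 3 (1 new):
  {a}  = complement {b,c}
  (now 8)
Round 4 adds nothing — fixpoint reached.

σ(𝒜) = { {}, {a}, {b}, {c}, {a,b}, {a,c}, {b,c}, Ω }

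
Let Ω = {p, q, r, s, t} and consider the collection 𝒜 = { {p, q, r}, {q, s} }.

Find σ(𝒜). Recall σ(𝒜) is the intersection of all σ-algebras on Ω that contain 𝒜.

σ(𝒜) (16 sets): { ∅, {q}, {s}, {t}, {p, r}, {q, s}, {q, t}, {s, t}, {p, q, r}, {p, r, s}, {p, r, t}, {q, s, t}, {p, q, r, s}, {p, q, r, t}, {p, r, s, t}, Ω }

Derivation:
Seed the family with 𝒜 together with ∅ and Ω: { ∅, {q, s}, {p, q, r}, Ω }.
Round 1 adds 3:
  {s, t}  = Ω∖{p, q, r}
  {p, r, t}  = Ω∖{q, s}
  {p, q, r, s}  = {p, q, r} ∪ {q, s}
  |family| = 7
Round 2. New:
  {t}  = Ω∖{p, q, r, s}
  {q, s, t}  = {s, t} ∪ {q, s}
  {p, q, r, t}  = {p, q, r} ∪ {p, r, t}
  {p, r, s, t}  = {s, t} ∪ {p, r, t}
  |family| = 11
Round 3: +3 →
  {q}  = Ω∖{p, r, s, t}
  {s}  = Ω∖{p, q, r, t}
  {p, r}  = Ω∖{q, s, t}
  |family| = 14
Round 4: 2 new —
  {q, t}  = {q} ∪ {t}
  {p, r, s}  = {p, r} ∪ {s}
  |family| = 16
Round 5: no new sets; the family is a σ-algebra.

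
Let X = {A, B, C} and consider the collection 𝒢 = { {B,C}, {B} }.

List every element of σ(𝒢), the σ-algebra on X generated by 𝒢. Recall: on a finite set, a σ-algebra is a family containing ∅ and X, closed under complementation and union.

σ(𝒢) = { ∅, {A}, {B}, {C}, {A,B}, {A,C}, {B,C}, X }

Derivation:
Begin from { ∅, {B}, {B,C}, X } (that is, 𝒢 plus ∅ and X).
Pass 1: +2 →
  {A}  = ᶜ of {B,C}
  {A,C}  = ᶜ of {B}
  |family| = 6
Pass 2 (1 new):
  {A,B}  = {B} ∪ {A}
  |family| = 7
Pass 3: +1 →
  {C}  = ᶜ of {A,B}
  |family| = 8
Pass 4: no new sets; the family is a σ-algebra.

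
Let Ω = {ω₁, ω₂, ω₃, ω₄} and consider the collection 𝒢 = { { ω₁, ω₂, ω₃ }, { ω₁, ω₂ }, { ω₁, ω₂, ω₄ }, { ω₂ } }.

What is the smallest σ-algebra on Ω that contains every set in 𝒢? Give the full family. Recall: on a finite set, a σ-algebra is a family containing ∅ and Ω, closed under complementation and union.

|σ(𝒢)| = 16.  σ(𝒢) = { {}, { ω₁ }, { ω₂ }, { ω₃ }, { ω₄ }, { ω₁, ω₂ }, { ω₁, ω₃ }, { ω₁, ω₄ }, { ω₂, ω₃ }, { ω₂, ω₄ }, { ω₃, ω₄ }, { ω₁, ω₂, ω₃ }, { ω₁, ω₂, ω₄ }, { ω₁, ω₃, ω₄ }, { ω₂, ω₃, ω₄ }, Ω }

Working:
Begin from { {}, { ω₂ }, { ω₁, ω₂ }, { ω₁, ω₂, ω₃ }, { ω₁, ω₂, ω₄ }, Ω } (that is, 𝒢 plus ∅ and Ω).
Pass 1 (4 new):
  { ω₃ }  = { ω₁, ω₂, ω₄ }ᶜ
  { ω₄ }  = { ω₁, ω₂, ω₃ }ᶜ
  { ω₃, ω₄ }  = { ω₁, ω₂ }ᶜ
  { ω₁, ω₃, ω₄ }  = { ω₂ }ᶜ
  |family| = 10
Pass 2 adds 3:
  { ω₂, ω₃ }  = { ω₂ } ∪ { ω₃ }
  { ω₂, ω₄ }  = { ω₂ } ∪ { ω₄ }
  { ω₂, ω₃, ω₄ }  = { ω₃, ω₄ } ∪ { ω₂ }
  |family| = 13
Pass 3 adds 3:
  { ω₁ }  = { ω₂, ω₃, ω₄ }ᶜ
  { ω₁, ω₃ }  = { ω₂, ω₄ }ᶜ
  { ω₁, ω₄ }  = { ω₂, ω₃ }ᶜ
  |family| = 16
Pass 4: already closed under ᶜ and ∪.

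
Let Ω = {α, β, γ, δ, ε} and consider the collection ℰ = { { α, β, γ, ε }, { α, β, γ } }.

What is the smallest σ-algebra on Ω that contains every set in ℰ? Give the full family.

Start: ℰ ∪ {∅, Ω} = { {  }, { α, β, γ }, { α, β, γ, ε }, Ω }.
Round 1: 2 new —
  { δ }  = complement { α, β, γ, ε }
  { δ, ε }  = complement { α, β, γ }
Round 2. New:
  { α, β, γ, δ }  = { α, β, γ } ∪ { δ }
Round 3: 1 new —
  { ε }  = complement { α, β, γ, δ }
Round 4: stable.

|σ(ℰ)| = 8.  σ(ℰ) = { {  }, { δ }, { ε }, { δ, ε }, { α, β, γ }, { α, β, γ, δ }, { α, β, γ, ε }, Ω }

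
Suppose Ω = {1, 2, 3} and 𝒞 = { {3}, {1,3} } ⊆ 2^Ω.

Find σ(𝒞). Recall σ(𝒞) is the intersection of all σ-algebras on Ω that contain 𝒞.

Begin from { ∅, {3}, {1,3}, Ω } (that is, 𝒞 plus ∅ and Ω).
Iteration 1. New:
  {2}  = ᶜ of {1,3}
  {1,2}  = ᶜ of {3}
  — 6 sets.
Iteration 2: 1 new —
  {2,3}  = {3} ∪ {2}
  — 7 sets.
Iteration 3: 1 new —
  {1}  = ᶜ of {2,3}
  — 8 sets.
After Iteration 4 the family is unchanged; done.

σ(𝒞) = { ∅, {1}, {2}, {3}, {1,2}, {1,3}, {2,3}, Ω }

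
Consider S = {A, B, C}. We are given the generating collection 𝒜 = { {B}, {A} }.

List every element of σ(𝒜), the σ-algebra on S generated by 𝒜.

Seed the family with 𝒜 together with ∅ and S: { {}, {A}, {B}, S }.
Iteration 1 adds 3:
  {A, B}  = {B} ∪ {A}
  {A, C}  = ᶜ of {B}
  {B, C}  = ᶜ of {A}
Iteration 2 (1 new):
  {C}  = ᶜ of {A, B}
After Iteration 3 the family is unchanged; done.

Hence σ(𝒜) has 8 members: { {}, {A}, {B}, {C}, {A, B}, {A, C}, {B, C}, S }.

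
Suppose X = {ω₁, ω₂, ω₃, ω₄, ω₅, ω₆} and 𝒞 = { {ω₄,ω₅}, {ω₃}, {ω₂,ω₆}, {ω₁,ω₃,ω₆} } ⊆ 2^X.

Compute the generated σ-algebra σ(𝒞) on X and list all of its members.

Start: 𝒞 ∪ {∅, X} = { ∅, {ω₃}, {ω₂,ω₆}, {ω₄,ω₅}, {ω₁,ω₃,ω₆}, X }.
Round 1: 8 new —
  {ω₂,ω₃,ω₆}  = {ω₃} ∪ {ω₂,ω₆}
  {ω₂,ω₄,ω₅}  = X∖{ω₁,ω₃,ω₆}
  {ω₃,ω₄,ω₅}  = {ω₄,ω₅} ∪ {ω₃}
  {ω₁,ω₂,ω₃,ω₆}  = X∖{ω₄,ω₅}
  {ω₁,ω₃,ω₄,ω₅}  = X∖{ω₂,ω₆}
  {ω₂,ω₄,ω₅,ω₆}  = {ω₄,ω₅} ∪ {ω₂,ω₆}
  {ω₁,ω₂,ω₄,ω₅,ω₆}  = X∖{ω₃}
  {ω₁,ω₃,ω₄,ω₅,ω₆}  = {ω₄,ω₅} ∪ {ω₁,ω₃,ω₆}
  (now 14)
Round 2 adds 7:
  {ω₂}  = X∖{ω₁,ω₃,ω₄,ω₅,ω₆}
  {ω₁,ω₃}  = X∖{ω₂,ω₄,ω₅,ω₆}
  {ω₁,ω₂,ω₆}  = X∖{ω₃,ω₄,ω₅}
  {ω₁,ω₄,ω₅}  = X∖{ω₂,ω₃,ω₆}
  {ω₂,ω₃,ω₄,ω₅}  = {ω₃,ω₄,ω₅} ∪ {ω₂,ω₄,ω₅}
  {ω₁,ω₂,ω₃,ω₄,ω₅}  = {ω₁,ω₃,ω₄,ω₅} ∪ {ω₂,ω₄,ω₅}
  {ω₂,ω₃,ω₄,ω₅,ω₆}  = {ω₃,ω₄,ω₅} ∪ {ω₂,ω₃,ω₆}
  (now 21)
Round 3: 6 new —
  {ω₁}  = X∖{ω₂,ω₃,ω₄,ω₅,ω₆}
  {ω₆}  = X∖{ω₁,ω₂,ω₃,ω₄,ω₅}
  {ω₁,ω₆}  = X∖{ω₂,ω₃,ω₄,ω₅}
  {ω₂,ω₃}  = {ω₂} ∪ {ω₃}
  {ω₁,ω₂,ω₃}  = {ω₂} ∪ {ω₁,ω₃}
  {ω₁,ω₂,ω₄,ω₅}  = {ω₂} ∪ {ω₁,ω₄,ω₅}
  (now 27)
Round 4 adds 5:
  {ω₁,ω₂}  = {ω₂} ∪ {ω₁}
  {ω₃,ω₆}  = X∖{ω₁,ω₂,ω₄,ω₅}
  {ω₄,ω₅,ω₆}  = X∖{ω₁,ω₂,ω₃}
  {ω₁,ω₄,ω₅,ω₆}  = X∖{ω₂,ω₃}
  {ω₃,ω₄,ω₅,ω₆}  = {ω₃,ω₄,ω₅} ∪ {ω₆}
  (now 32)
Round 5: no new sets; the family is a σ-algebra.

σ(𝒞) = { ∅, {ω₁}, {ω₂}, {ω₃}, {ω₆}, {ω₁,ω₂}, {ω₁,ω₃}, {ω₁,ω₆}, {ω₂,ω₃}, {ω₂,ω₆}, {ω₃,ω₆}, {ω₄,ω₅}, {ω₁,ω₂,ω₃}, {ω₁,ω₂,ω₆}, {ω₁,ω₃,ω₆}, {ω₁,ω₄,ω₅}, {ω₂,ω₃,ω₆}, {ω₂,ω₄,ω₅}, {ω₃,ω₄,ω₅}, {ω₄,ω₅,ω₆}, {ω₁,ω₂,ω₃,ω₆}, {ω₁,ω₂,ω₄,ω₅}, {ω₁,ω₃,ω₄,ω₅}, {ω₁,ω₄,ω₅,ω₆}, {ω₂,ω₃,ω₄,ω₅}, {ω₂,ω₄,ω₅,ω₆}, {ω₃,ω₄,ω₅,ω₆}, {ω₁,ω₂,ω₃,ω₄,ω₅}, {ω₁,ω₂,ω₄,ω₅,ω₆}, {ω₁,ω₃,ω₄,ω₅,ω₆}, {ω₂,ω₃,ω₄,ω₅,ω₆}, X }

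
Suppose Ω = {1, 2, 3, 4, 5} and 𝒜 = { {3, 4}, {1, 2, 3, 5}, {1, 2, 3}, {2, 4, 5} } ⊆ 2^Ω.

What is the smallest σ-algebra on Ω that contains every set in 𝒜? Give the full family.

Initial family (6 sets): { {}, {3, 4}, {1, 2, 3}, {2, 4, 5}, {1, 2, 3, 5}, Ω }.
Iteration 1. New:
  {4}  = Ω∖{1, 2, 3, 5}
  {1, 3}  = Ω∖{2, 4, 5}
  {4, 5}  = Ω∖{1, 2, 3}
  {1, 2, 5}  = Ω∖{3, 4}
  {1, 2, 3, 4}  = {3, 4} ∪ {1, 2, 3}
  {2, 3, 4, 5}  = {3, 4} ∪ {2, 4, 5}
  (now 12)
Iteration 2: 6 new —
  {1}  = Ω∖{2, 3, 4, 5}
  {5}  = Ω∖{1, 2, 3, 4}
  {1, 3, 4}  = {3, 4} ∪ {1, 3}
  {3, 4, 5}  = {3, 4} ∪ {4, 5}
  {1, 2, 4, 5}  = {4, 5} ∪ {1, 2, 5}
  {1, 3, 4, 5}  = {4, 5} ∪ {1, 3}
  (now 18)
Iteration 3: 8 new —
  {2}  = Ω∖{1, 3, 4, 5}
  {3}  = Ω∖{1, 2, 4, 5}
  {1, 2}  = Ω∖{3, 4, 5}
  {1, 4}  = {4} ∪ {1}
  {1, 5}  = {5} ∪ {1}
  {2, 5}  = Ω∖{1, 3, 4}
  {1, 3, 5}  = {1, 3} ∪ {5}
  {1, 4, 5}  = {4, 5} ∪ {1}
  (now 26)
Iteration 4 (6 new):
  {2, 3}  = Ω∖{1, 4, 5}
  {2, 4}  = Ω∖{1, 3, 5}
  {3, 5}  = {5} ∪ {3}
  {1, 2, 4}  = {1, 2} ∪ {1, 4}
  {2, 3, 4}  = Ω∖{1, 5}
  {2, 3, 5}  = Ω∖{1, 4}
  (now 32)
Iteration 5: stable.

|σ(𝒜)| = 32.  σ(𝒜) = { {}, {1}, {2}, {3}, {4}, {5}, {1, 2}, {1, 3}, {1, 4}, {1, 5}, {2, 3}, {2, 4}, {2, 5}, {3, 4}, {3, 5}, {4, 5}, {1, 2, 3}, {1, 2, 4}, {1, 2, 5}, {1, 3, 4}, {1, 3, 5}, {1, 4, 5}, {2, 3, 4}, {2, 3, 5}, {2, 4, 5}, {3, 4, 5}, {1, 2, 3, 4}, {1, 2, 3, 5}, {1, 2, 4, 5}, {1, 3, 4, 5}, {2, 3, 4, 5}, Ω }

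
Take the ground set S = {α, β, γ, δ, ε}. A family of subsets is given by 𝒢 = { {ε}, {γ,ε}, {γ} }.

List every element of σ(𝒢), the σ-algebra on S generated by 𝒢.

Answer: σ(𝒢) = { {}, {γ}, {ε}, {γ,ε}, {α,β,δ}, {α,β,γ,δ}, {α,β,δ,ε}, S }

Derivation:
Seed the family with 𝒢 together with ∅ and S: { {}, {γ}, {ε}, {γ,ε}, S }.
Iteration 1 (3 new):
  {α,β,δ}  = ᶜ of {γ,ε}
  {α,β,γ,δ}  = ᶜ of {ε}
  {α,β,δ,ε}  = ᶜ of {γ}
  [8 total]
After Iteration 2 the family is unchanged; done.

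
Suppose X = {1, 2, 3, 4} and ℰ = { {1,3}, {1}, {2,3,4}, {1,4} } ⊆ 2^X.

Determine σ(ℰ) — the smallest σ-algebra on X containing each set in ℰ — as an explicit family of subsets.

Seed the family with ℰ together with ∅ and X: { {}, {1}, {1,3}, {1,4}, {2,3,4}, X }.
Round 1: 3 new —
  {2,3}  = X∖{1,4}
  {2,4}  = X∖{1,3}
  {1,3,4}  = {1,4} ∪ {1,3}
  |family| = 9
Round 2: +3 →
  {2}  = X∖{1,3,4}
  {1,2,3}  = {2,3} ∪ {1,3}
  {1,2,4}  = {1,4} ∪ {2,4}
  |family| = 12
Round 3 adds 3:
  {3}  = X∖{1,2,4}
  {4}  = X∖{1,2,3}
  {1,2}  = {2} ∪ {1}
  |family| = 15
Round 4: +1 →
  {3,4}  = X∖{1,2}
  |family| = 16
Round 5: closed — nothing new.

|σ(ℰ)| = 16.  σ(ℰ) = { {}, {1}, {2}, {3}, {4}, {1,2}, {1,3}, {1,4}, {2,3}, {2,4}, {3,4}, {1,2,3}, {1,2,4}, {1,3,4}, {2,3,4}, X }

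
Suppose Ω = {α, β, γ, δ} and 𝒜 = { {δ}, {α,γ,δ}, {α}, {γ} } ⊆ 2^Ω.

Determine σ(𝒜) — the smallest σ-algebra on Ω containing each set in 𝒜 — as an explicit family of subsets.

|σ(𝒜)| = 16.  σ(𝒜) = { ∅, {α}, {β}, {γ}, {δ}, {α,β}, {α,γ}, {α,δ}, {β,γ}, {β,δ}, {γ,δ}, {α,β,γ}, {α,β,δ}, {α,γ,δ}, {β,γ,δ}, Ω }

Working:
Seed the family with 𝒜 together with ∅ and Ω: { ∅, {α}, {γ}, {δ}, {α,γ,δ}, Ω }.
Step 1 (7 new):
  {β}  = complement {α,γ,δ}
  {α,γ}  = {γ} ∪ {α}
  {α,δ}  = {δ} ∪ {α}
  {γ,δ}  = {γ} ∪ {δ}
  {α,β,γ}  = complement {δ}
  {α,β,δ}  = complement {γ}
  {β,γ,δ}  = complement {α}
  [13 total]
Step 2: +3 →
  {α,β}  = complement {γ,δ}
  {β,γ}  = complement {α,δ}
  {β,δ}  = complement {α,γ}
  [16 total]
Step 3 adds nothing — fixpoint reached.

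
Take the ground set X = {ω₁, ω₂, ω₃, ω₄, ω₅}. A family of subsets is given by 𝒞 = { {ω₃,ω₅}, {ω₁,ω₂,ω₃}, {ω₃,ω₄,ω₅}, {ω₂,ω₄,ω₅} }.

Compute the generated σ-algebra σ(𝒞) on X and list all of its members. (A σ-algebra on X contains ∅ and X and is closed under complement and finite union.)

Take S₀ = 𝒞 ∪ {∅, X} = { ∅, {ω₃,ω₅}, {ω₁,ω₂,ω₃}, {ω₂,ω₄,ω₅}, {ω₃,ω₄,ω₅}, X }.
Pass 1: +6 →
  {ω₁,ω₂}  = {ω₃,ω₄,ω₅}ᶜ
  {ω₁,ω₃}  = {ω₂,ω₄,ω₅}ᶜ
  {ω₄,ω₅}  = {ω₁,ω₂,ω₃}ᶜ
  {ω₁,ω₂,ω₄}  = {ω₃,ω₅}ᶜ
  {ω₁,ω₂,ω₃,ω₅}  = {ω₁,ω₂,ω₃} ∪ {ω₃,ω₅}
  {ω₂,ω₃,ω₄,ω₅}  = {ω₃,ω₄,ω₅} ∪ {ω₂,ω₄,ω₅}
  (now 12)
Pass 2 (6 new):
  {ω₁}  = {ω₂,ω₃,ω₄,ω₅}ᶜ
  {ω₄}  = {ω₁,ω₂,ω₃,ω₅}ᶜ
  {ω₁,ω₃,ω₅}  = {ω₁,ω₃} ∪ {ω₃,ω₅}
  {ω₁,ω₂,ω₃,ω₄}  = {ω₁,ω₂,ω₃} ∪ {ω₁,ω₂,ω₄}
  {ω₁,ω₂,ω₄,ω₅}  = {ω₁,ω₂} ∪ {ω₄,ω₅}
  {ω₁,ω₃,ω₄,ω₅}  = {ω₃,ω₄,ω₅} ∪ {ω₁,ω₃}
  (now 18)
Pass 3. New:
  {ω₂}  = {ω₁,ω₃,ω₄,ω₅}ᶜ
  {ω₃}  = {ω₁,ω₂,ω₄,ω₅}ᶜ
  {ω₅}  = {ω₁,ω₂,ω₃,ω₄}ᶜ
  {ω₁,ω₄}  = {ω₄} ∪ {ω₁}
  {ω₂,ω₄}  = {ω₁,ω₃,ω₅}ᶜ
  {ω₁,ω₃,ω₄}  = {ω₁,ω₃} ∪ {ω₄}
  {ω₁,ω₄,ω₅}  = {ω₄,ω₅} ∪ {ω₁}
  (now 25)
Pass 4 (7 new):
  {ω₁,ω₅}  = {ω₅} ∪ {ω₁}
  {ω₂,ω₃}  = {ω₁,ω₄,ω₅}ᶜ
  {ω₂,ω₅}  = {ω₁,ω₃,ω₄}ᶜ
  {ω₃,ω₄}  = {ω₃} ∪ {ω₄}
  {ω₁,ω₂,ω₅}  = {ω₁,ω₂} ∪ {ω₅}
  {ω₂,ω₃,ω₄}  = {ω₃} ∪ {ω₂,ω₄}
  {ω₂,ω₃,ω₅}  = {ω₁,ω₄}ᶜ
  (now 32)
Pass 5 adds nothing — fixpoint reached.

Hence σ(𝒞) has 32 members: { ∅, {ω₁}, {ω₂}, {ω₃}, {ω₄}, {ω₅}, {ω₁,ω₂}, {ω₁,ω₃}, {ω₁,ω₄}, {ω₁,ω₅}, {ω₂,ω₃}, {ω₂,ω₄}, {ω₂,ω₅}, {ω₃,ω₄}, {ω₃,ω₅}, {ω₄,ω₅}, {ω₁,ω₂,ω₃}, {ω₁,ω₂,ω₄}, {ω₁,ω₂,ω₅}, {ω₁,ω₃,ω₄}, {ω₁,ω₃,ω₅}, {ω₁,ω₄,ω₅}, {ω₂,ω₃,ω₄}, {ω₂,ω₃,ω₅}, {ω₂,ω₄,ω₅}, {ω₃,ω₄,ω₅}, {ω₁,ω₂,ω₃,ω₄}, {ω₁,ω₂,ω₃,ω₅}, {ω₁,ω₂,ω₄,ω₅}, {ω₁,ω₃,ω₄,ω₅}, {ω₂,ω₃,ω₄,ω₅}, X }.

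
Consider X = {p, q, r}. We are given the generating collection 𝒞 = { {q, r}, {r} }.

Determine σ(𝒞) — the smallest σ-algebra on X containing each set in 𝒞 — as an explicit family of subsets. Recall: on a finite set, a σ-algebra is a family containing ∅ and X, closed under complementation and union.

Start: 𝒞 ∪ {∅, X} = { ∅, {r}, {q, r}, X }.
Iteration 1: +2 →
  {p}  = complement {q, r}
  {p, q}  = complement {r}
  |family| = 6
Iteration 2: +1 →
  {p, r}  = {r} ∪ {p}
  |family| = 7
Iteration 3: +1 →
  {q}  = complement {p, r}
  |family| = 8
After Iteration 4 the family is unchanged; done.

σ(𝒞) = { ∅, {p}, {q}, {r}, {p, q}, {p, r}, {q, r}, X }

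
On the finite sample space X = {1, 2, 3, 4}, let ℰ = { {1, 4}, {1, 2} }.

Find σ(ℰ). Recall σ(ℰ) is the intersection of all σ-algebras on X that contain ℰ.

Answer: σ(ℰ) = { {}, {1}, {2}, {3}, {4}, {1, 2}, {1, 3}, {1, 4}, {2, 3}, {2, 4}, {3, 4}, {1, 2, 3}, {1, 2, 4}, {1, 3, 4}, {2, 3, 4}, X }

Trace:
Initial family (4 sets): { {}, {1, 2}, {1, 4}, X }.
Round 1. New:
  {2, 3}  = X∖{1, 4}
  {3, 4}  = X∖{1, 2}
  {1, 2, 4}  = {1, 2} ∪ {1, 4}
  — 7 sets.
Round 2 adds 4:
  {3}  = X∖{1, 2, 4}
  {1, 2, 3}  = {2, 3} ∪ {1, 2}
  {1, 3, 4}  = {3, 4} ∪ {1, 4}
  {2, 3, 4}  = {3, 4} ∪ {2, 3}
  — 11 sets.
Round 3 adds 3:
  {1}  = X∖{2, 3, 4}
  {2}  = X∖{1, 3, 4}
  {4}  = X∖{1, 2, 3}
  — 14 sets.
Round 4: +2 →
  {1, 3}  = {3} ∪ {1}
  {2, 4}  = {4} ∪ {2}
  — 16 sets.
Round 5: already closed under ᶜ and ∪.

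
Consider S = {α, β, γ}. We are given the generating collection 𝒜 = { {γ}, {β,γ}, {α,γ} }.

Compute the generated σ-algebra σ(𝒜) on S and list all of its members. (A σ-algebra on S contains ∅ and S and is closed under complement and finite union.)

Begin from { {}, {γ}, {α,γ}, {β,γ}, S } (that is, 𝒜 plus ∅ and S).
Round 1. New:
  {α}  = S∖{β,γ}
  {β}  = S∖{α,γ}
  {α,β}  = S∖{γ}
  |family| = 8
Round 2 adds nothing — fixpoint reached.

σ(𝒜) = { {}, {α}, {β}, {γ}, {α,β}, {α,γ}, {β,γ}, S }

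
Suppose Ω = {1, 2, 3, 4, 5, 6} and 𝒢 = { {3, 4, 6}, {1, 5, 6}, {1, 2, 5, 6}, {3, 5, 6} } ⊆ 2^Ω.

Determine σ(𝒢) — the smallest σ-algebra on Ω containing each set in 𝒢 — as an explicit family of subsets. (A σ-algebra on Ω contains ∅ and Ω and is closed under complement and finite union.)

σ(𝒢) (64 sets): { {}, {1}, {2}, {3}, {4}, {5}, {6}, {1, 2}, {1, 3}, {1, 4}, {1, 5}, {1, 6}, {2, 3}, {2, 4}, {2, 5}, {2, 6}, {3, 4}, {3, 5}, {3, 6}, {4, 5}, {4, 6}, {5, 6}, {1, 2, 3}, {1, 2, 4}, {1, 2, 5}, {1, 2, 6}, {1, 3, 4}, {1, 3, 5}, {1, 3, 6}, {1, 4, 5}, {1, 4, 6}, {1, 5, 6}, {2, 3, 4}, {2, 3, 5}, {2, 3, 6}, {2, 4, 5}, {2, 4, 6}, {2, 5, 6}, {3, 4, 5}, {3, 4, 6}, {3, 5, 6}, {4, 5, 6}, {1, 2, 3, 4}, {1, 2, 3, 5}, {1, 2, 3, 6}, {1, 2, 4, 5}, {1, 2, 4, 6}, {1, 2, 5, 6}, {1, 3, 4, 5}, {1, 3, 4, 6}, {1, 3, 5, 6}, {1, 4, 5, 6}, {2, 3, 4, 5}, {2, 3, 4, 6}, {2, 3, 5, 6}, {2, 4, 5, 6}, {3, 4, 5, 6}, {1, 2, 3, 4, 5}, {1, 2, 3, 4, 6}, {1, 2, 3, 5, 6}, {1, 2, 4, 5, 6}, {1, 3, 4, 5, 6}, {2, 3, 4, 5, 6}, Ω }

Trace:
Begin from { {}, {1, 5, 6}, {3, 4, 6}, {3, 5, 6}, {1, 2, 5, 6}, Ω } (that is, 𝒢 plus ∅ and Ω).
Step 1 adds 8:
  {3, 4}  = {1, 2, 5, 6}ᶜ
  {1, 2, 4}  = {3, 5, 6}ᶜ
  {1, 2, 5}  = {3, 4, 6}ᶜ
  {2, 3, 4}  = {1, 5, 6}ᶜ
  {1, 3, 5, 6}  = {1, 5, 6} ∪ {3, 5, 6}
  {3, 4, 5, 6}  = {3, 5, 6} ∪ {3, 4, 6}
  {1, 2, 3, 5, 6}  = {3, 5, 6} ∪ {1, 2, 5, 6}
  {1, 3, 4, 5, 6}  = {1, 5, 6} ∪ {3, 4, 6}
Step 2: 11 new —
  {2}  = {1, 3, 4, 5, 6}ᶜ
  {4}  = {1, 2, 3, 5, 6}ᶜ
  {1, 2}  = {3, 4, 5, 6}ᶜ
  {2, 4}  = {1, 3, 5, 6}ᶜ
  {1, 2, 3, 4}  = {3, 4} ∪ {1, 2, 4}
  {1, 2, 4, 5}  = {1, 2, 4} ∪ {1, 2, 5}
  {2, 3, 4, 6}  = {2, 3, 4} ∪ {3, 4, 6}
  {1, 2, 3, 4, 5}  = {3, 4} ∪ {1, 2, 5}
  {1, 2, 3, 4, 6}  = {1, 2, 4} ∪ {3, 4, 6}
  {1, 2, 4, 5, 6}  = {1, 2, 4} ∪ {1, 5, 6}
  {2, 3, 4, 5, 6}  = {2, 3, 4} ∪ {3, 4, 5, 6}
Step 3 (9 new):
  {1}  = {2, 3, 4, 5, 6}ᶜ
  {3}  = {1, 2, 4, 5, 6}ᶜ
  {5}  = {1, 2, 3, 4, 6}ᶜ
  {6}  = {1, 2, 3, 4, 5}ᶜ
  {1, 5}  = {2, 3, 4, 6}ᶜ
  {3, 6}  = {1, 2, 4, 5}ᶜ
  {5, 6}  = {1, 2, 3, 4}ᶜ
  {1, 4, 5, 6}  = {1, 5, 6} ∪ {4}
  {2, 3, 5, 6}  = {2} ∪ {3, 5, 6}
Step 4: +28 →
  {1, 3}  = {1} ∪ {3}
  {1, 4}  = {2, 3, 5, 6}ᶜ
  {1, 6}  = {1} ∪ {6}
  {2, 3}  = {1, 4, 5, 6}ᶜ
  {2, 5}  = {2} ∪ {5}
  {2, 6}  = {2} ∪ {6}
  {3, 5}  = {5} ∪ {3}
  {4, 5}  = {5} ∪ {4}
  {4, 6}  = {6} ∪ {4}
  {1, 2, 3}  = {1, 2} ∪ {3}
  {1, 2, 6}  = {1, 2} ∪ {6}
  {1, 3, 4}  = {3, 4} ∪ {1}
  {1, 3, 5}  = {3} ∪ {1, 5}
  {1, 3, 6}  = {1} ∪ {3, 6}
  {1, 4, 5}  = {1, 5} ∪ {4}
  {2, 3, 6}  = {2} ∪ {3, 6}
  {2, 4, 5}  = {5} ∪ {2, 4}
  {2, 4, 6}  = {6} ∪ {2, 4}
  {2, 5, 6}  = {5, 6} ∪ {2}
  {3, 4, 5}  = {3, 4} ∪ {5}
  {4, 5, 6}  = {5, 6} ∪ {4}
  {1, 2, 3, 5}  = {3} ∪ {1, 2, 5}
  {1, 2, 3, 6}  = {1, 2} ∪ {3, 6}
  {1, 2, 4, 6}  = {6} ∪ {1, 2, 4}
  {1, 3, 4, 5}  = {3, 4} ∪ {1, 5}
  {1, 3, 4, 6}  = {1} ∪ {3, 4, 6}
  {2, 3, 4, 5}  = {5} ∪ {2, 3, 4}
  {2, 4, 5, 6}  = {5, 6} ∪ {2, 4}
Step 5 (2 new):
  {1, 4, 6}  = {1, 6} ∪ {1, 4}
  {2, 3, 5}  = {2, 5} ∪ {3, 5}
Step 6: no new sets; the family is a σ-algebra.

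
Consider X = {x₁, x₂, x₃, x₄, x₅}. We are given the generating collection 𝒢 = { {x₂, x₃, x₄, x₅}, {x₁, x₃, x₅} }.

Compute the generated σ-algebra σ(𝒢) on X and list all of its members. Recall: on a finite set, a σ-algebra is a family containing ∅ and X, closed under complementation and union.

Seed the family with 𝒢 together with ∅ and X: { ∅, {x₁, x₃, x₅}, {x₂, x₃, x₄, x₅}, X }.
Pass 1 (2 new):
  {x₁}  = {x₂, x₃, x₄, x₅}ᶜ
  {x₂, x₄}  = {x₁, x₃, x₅}ᶜ
  |family| = 6
Pass 2 adds 1:
  {x₁, x₂, x₄}  = {x₂, x₄} ∪ {x₁}
  |family| = 7
Pass 3 adds 1:
  {x₃, x₅}  = {x₁, x₂, x₄}ᶜ
  |family| = 8
Pass 4: already closed under ᶜ and ∪.

Hence σ(𝒢) has 8 members: { ∅, {x₁}, {x₂, x₄}, {x₃, x₅}, {x₁, x₂, x₄}, {x₁, x₃, x₅}, {x₂, x₃, x₄, x₅}, X }.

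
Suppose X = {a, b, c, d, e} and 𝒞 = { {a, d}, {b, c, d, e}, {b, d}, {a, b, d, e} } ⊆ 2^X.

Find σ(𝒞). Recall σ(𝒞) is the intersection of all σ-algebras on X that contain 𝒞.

|σ(𝒞)| = 32.  σ(𝒞) = { ∅, {a}, {b}, {c}, {d}, {e}, {a, b}, {a, c}, {a, d}, {a, e}, {b, c}, {b, d}, {b, e}, {c, d}, {c, e}, {d, e}, {a, b, c}, {a, b, d}, {a, b, e}, {a, c, d}, {a, c, e}, {a, d, e}, {b, c, d}, {b, c, e}, {b, d, e}, {c, d, e}, {a, b, c, d}, {a, b, c, e}, {a, b, d, e}, {a, c, d, e}, {b, c, d, e}, X }

Working:
Start: 𝒞 ∪ {∅, X} = { ∅, {a, d}, {b, d}, {a, b, d, e}, {b, c, d, e}, X }.
Step 1: +5 →
  {a}  = complement {b, c, d, e}
  {c}  = complement {a, b, d, e}
  {a, b, d}  = {a, d} ∪ {b, d}
  {a, c, e}  = complement {b, d}
  {b, c, e}  = complement {a, d}
  |family| = 11
Step 2: 7 new —
  {a, c}  = {c} ∪ {a}
  {c, e}  = complement {a, b, d}
  {a, c, d}  = {c} ∪ {a, d}
  {b, c, d}  = {c} ∪ {b, d}
  {a, b, c, d}  = {a, b, d} ∪ {c}
  {a, b, c, e}  = {a, c, e} ∪ {b, c, e}
  {a, c, d, e}  = {a, c, e} ∪ {a, d}
  |family| = 18
Step 3 adds 6:
  {b}  = complement {a, c, d, e}
  {d}  = complement {a, b, c, e}
  {e}  = complement {a, b, c, d}
  {a, e}  = complement {b, c, d}
  {b, e}  = complement {a, c, d}
  {b, d, e}  = complement {a, c}
  |family| = 24
Step 4 (8 new):
  {a, b}  = {b} ∪ {a}
  {b, c}  = {b} ∪ {c}
  {c, d}  = {c} ∪ {d}
  {d, e}  = {e} ∪ {d}
  {a, b, c}  = {b} ∪ {a, c}
  {a, b, e}  = {b, e} ∪ {a, e}
  {a, d, e}  = {e} ∪ {a, d}
  {c, d, e}  = {d} ∪ {c, e}
  |family| = 32
Step 5: stable.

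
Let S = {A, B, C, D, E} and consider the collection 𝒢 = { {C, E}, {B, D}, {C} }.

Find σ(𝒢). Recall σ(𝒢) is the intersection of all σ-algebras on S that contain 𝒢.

Begin from { ∅, {C}, {B, D}, {C, E}, S } (that is, 𝒢 plus ∅ and S).
Pass 1: 5 new —
  {A, B, D}  = S∖{C, E}
  {A, C, E}  = S∖{B, D}
  {B, C, D}  = {C} ∪ {B, D}
  {A, B, D, E}  = S∖{C}
  {B, C, D, E}  = {C, E} ∪ {B, D}
  (now 10)
Pass 2: 3 new —
  {A}  = S∖{B, C, D, E}
  {A, E}  = S∖{B, C, D}
  {A, B, C, D}  = {B, C, D} ∪ {A, B, D}
  (now 13)
Pass 3: 2 new —
  {E}  = S∖{A, B, C, D}
  {A, C}  = {C} ∪ {A}
  (now 15)
Pass 4 (1 new):
  {B, D, E}  = S∖{A, C}
  (now 16)
Pass 5: no new sets; the family is a σ-algebra.

|σ(𝒢)| = 16.  σ(𝒢) = { ∅, {A}, {C}, {E}, {A, C}, {A, E}, {B, D}, {C, E}, {A, B, D}, {A, C, E}, {B, C, D}, {B, D, E}, {A, B, C, D}, {A, B, D, E}, {B, C, D, E}, S }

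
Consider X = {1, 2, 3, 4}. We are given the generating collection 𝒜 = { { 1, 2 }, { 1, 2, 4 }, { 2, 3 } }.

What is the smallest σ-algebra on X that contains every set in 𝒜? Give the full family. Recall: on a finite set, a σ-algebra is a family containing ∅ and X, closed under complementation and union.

Begin from { {  }, { 1, 2 }, { 2, 3 }, { 1, 2, 4 }, X } (that is, 𝒜 plus ∅ and X).
Iteration 1 (4 new):
  { 3 }  = complement { 1, 2, 4 }
  { 1, 4 }  = complement { 2, 3 }
  { 3, 4 }  = complement { 1, 2 }
  { 1, 2, 3 }  = { 2, 3 } ∪ { 1, 2 }
  (now 9)
Iteration 2: 3 new —
  { 4 }  = complement { 1, 2, 3 }
  { 1, 3, 4 }  = { 3, 4 } ∪ { 1, 4 }
  { 2, 3, 4 }  = { 3, 4 } ∪ { 2, 3 }
  (now 12)
Iteration 3. New:
  { 1 }  = complement { 2, 3, 4 }
  { 2 }  = complement { 1, 3, 4 }
  (now 14)
Iteration 4. New:
  { 1, 3 }  = { 3 } ∪ { 1 }
  { 2, 4 }  = { 4 } ∪ { 2 }
  (now 16)
After Iteration 5 the family is unchanged; done.

Therefore σ(𝒜) = { {  }, { 1 }, { 2 }, { 3 }, { 4 }, { 1, 2 }, { 1, 3 }, { 1, 4 }, { 2, 3 }, { 2, 4 }, { 3, 4 }, { 1, 2, 3 }, { 1, 2, 4 }, { 1, 3, 4 }, { 2, 3, 4 }, X } (|σ(𝒜)| = 16).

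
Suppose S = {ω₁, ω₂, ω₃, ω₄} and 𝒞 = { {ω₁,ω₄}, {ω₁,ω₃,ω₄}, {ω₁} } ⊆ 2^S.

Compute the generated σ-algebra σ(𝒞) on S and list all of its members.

Seed the family with 𝒞 together with ∅ and S: { {}, {ω₁}, {ω₁,ω₄}, {ω₁,ω₃,ω₄}, S }.
Round 1. New:
  {ω₂}  = {ω₁,ω₃,ω₄}ᶜ
  {ω₂,ω₃}  = {ω₁,ω₄}ᶜ
  {ω₂,ω₃,ω₄}  = {ω₁}ᶜ
  — 8 sets.
Round 2: +3 →
  {ω₁,ω₂}  = {ω₂} ∪ {ω₁}
  {ω₁,ω₂,ω₃}  = {ω₂,ω₃} ∪ {ω₁}
  {ω₁,ω₂,ω₄}  = {ω₂} ∪ {ω₁,ω₄}
  — 11 sets.
Round 3. New:
  {ω₃}  = {ω₁,ω₂,ω₄}ᶜ
  {ω₄}  = {ω₁,ω₂,ω₃}ᶜ
  {ω₃,ω₄}  = {ω₁,ω₂}ᶜ
  — 14 sets.
Round 4: 2 new —
  {ω₁,ω₃}  = {ω₃} ∪ {ω₁}
  {ω₂,ω₄}  = {ω₄} ∪ {ω₂}
  — 16 sets.
Round 5: no new sets; the family is a σ-algebra.

Hence σ(𝒞) has 16 members: { {}, {ω₁}, {ω₂}, {ω₃}, {ω₄}, {ω₁,ω₂}, {ω₁,ω₃}, {ω₁,ω₄}, {ω₂,ω₃}, {ω₂,ω₄}, {ω₃,ω₄}, {ω₁,ω₂,ω₃}, {ω₁,ω₂,ω₄}, {ω₁,ω₃,ω₄}, {ω₂,ω₃,ω₄}, S }.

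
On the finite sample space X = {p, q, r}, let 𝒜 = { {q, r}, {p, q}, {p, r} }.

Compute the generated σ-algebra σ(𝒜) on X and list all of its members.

Initial family (5 sets): { {}, {p, q}, {p, r}, {q, r}, X }.
Step 1. New:
  {p}  = complement {q, r}
  {q}  = complement {p, r}
  {r}  = complement {p, q}
  |family| = 8
Step 2: already closed under ᶜ and ∪.

Therefore σ(𝒜) = { {}, {p}, {q}, {r}, {p, q}, {p, r}, {q, r}, X } (|σ(𝒜)| = 8).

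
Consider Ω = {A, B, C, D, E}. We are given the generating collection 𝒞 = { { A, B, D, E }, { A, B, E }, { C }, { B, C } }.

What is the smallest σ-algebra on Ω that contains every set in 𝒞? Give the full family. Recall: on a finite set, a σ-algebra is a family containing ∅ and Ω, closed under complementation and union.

σ(𝒞) (16 sets): { ∅, { B }, { C }, { D }, { A, E }, { B, C }, { B, D }, { C, D }, { A, B, E }, { A, C, E }, { A, D, E }, { B, C, D }, { A, B, C, E }, { A, B, D, E }, { A, C, D, E }, Ω }

Check:
Start: 𝒞 ∪ {∅, Ω} = { ∅, { C }, { B, C }, { A, B, E }, { A, B, D, E }, Ω }.
Step 1: 3 new —
  { C, D }  = complement { A, B, E }
  { A, D, E }  = complement { B, C }
  { A, B, C, E }  = { C } ∪ { A, B, E }
  (now 9)
Step 2: +3 →
  { D }  = complement { A, B, C, E }
  { B, C, D }  = { C, D } ∪ { B, C }
  { A, C, D, E }  = { A, D, E } ∪ { C, D }
  (now 12)
Step 3 adds 2:
  { B }  = complement { A, C, D, E }
  { A, E }  = complement { B, C, D }
  (now 14)
Step 4 (2 new):
  { B, D }  = { D } ∪ { B }
  { A, C, E }  = { C } ∪ { A, E }
  (now 16)
Step 5: no new sets; the family is a σ-algebra.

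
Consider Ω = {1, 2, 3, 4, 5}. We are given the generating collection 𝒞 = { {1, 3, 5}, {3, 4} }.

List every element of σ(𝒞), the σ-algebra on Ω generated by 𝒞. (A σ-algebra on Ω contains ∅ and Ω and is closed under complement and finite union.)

|σ(𝒞)| = 16.  σ(𝒞) = { ∅, {2}, {3}, {4}, {1, 5}, {2, 3}, {2, 4}, {3, 4}, {1, 2, 5}, {1, 3, 5}, {1, 4, 5}, {2, 3, 4}, {1, 2, 3, 5}, {1, 2, 4, 5}, {1, 3, 4, 5}, Ω }

Derivation:
Initial family (4 sets): { ∅, {3, 4}, {1, 3, 5}, Ω }.
Iteration 1: +3 →
  {2, 4}  = complement {1, 3, 5}
  {1, 2, 5}  = complement {3, 4}
  {1, 3, 4, 5}  = {1, 3, 5} ∪ {3, 4}
  (now 7)
Iteration 2: +4 →
  {2}  = complement {1, 3, 4, 5}
  {2, 3, 4}  = {3, 4} ∪ {2, 4}
  {1, 2, 3, 5}  = {1, 2, 5} ∪ {1, 3, 5}
  {1, 2, 4, 5}  = {1, 2, 5} ∪ {2, 4}
  (now 11)
Iteration 3. New:
  {3}  = complement {1, 2, 4, 5}
  {4}  = complement {1, 2, 3, 5}
  {1, 5}  = complement {2, 3, 4}
  (now 14)
Iteration 4. New:
  {2, 3}  = {3} ∪ {2}
  {1, 4, 5}  = {1, 5} ∪ {4}
  (now 16)
Iteration 5 adds nothing — fixpoint reached.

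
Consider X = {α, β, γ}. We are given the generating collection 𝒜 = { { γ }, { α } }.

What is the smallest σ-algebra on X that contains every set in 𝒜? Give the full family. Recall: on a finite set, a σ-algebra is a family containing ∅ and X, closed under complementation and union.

Begin from { ∅, { α }, { γ }, X } (that is, 𝒜 plus ∅ and X).
Iteration 1. New:
  { α, β }  = { γ }ᶜ
  { α, γ }  = { γ } ∪ { α }
  { β, γ }  = { α }ᶜ
  (now 7)
Iteration 2 adds 1:
  { β }  = { α, γ }ᶜ
  (now 8)
Iteration 3: stable.

|σ(𝒜)| = 8.  σ(𝒜) = { ∅, { α }, { β }, { γ }, { α, β }, { α, γ }, { β, γ }, X }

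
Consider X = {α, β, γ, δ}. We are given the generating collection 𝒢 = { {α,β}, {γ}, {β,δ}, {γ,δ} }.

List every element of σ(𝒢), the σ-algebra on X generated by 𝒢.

Start: 𝒢 ∪ {∅, X} = { ∅, {γ}, {α,β}, {β,δ}, {γ,δ}, X }.
Round 1. New:
  {α,γ}  = ᶜ of {β,δ}
  {α,β,γ}  = {γ} ∪ {α,β}
  {α,β,δ}  = ᶜ of {γ}
  {β,γ,δ}  = {γ} ∪ {β,δ}
  |family| = 10
Round 2: 3 new —
  {α}  = ᶜ of {β,γ,δ}
  {δ}  = ᶜ of {α,β,γ}
  {α,γ,δ}  = {γ,δ} ∪ {α,γ}
  |family| = 13
Round 3: 2 new —
  {β}  = ᶜ of {α,γ,δ}
  {α,δ}  = {δ} ∪ {α}
  |family| = 15
Round 4. New:
  {β,γ}  = ᶜ of {α,δ}
  |family| = 16
Round 5: no new sets; the family is a σ-algebra.

σ(𝒢) = { ∅, {α}, {β}, {γ}, {δ}, {α,β}, {α,γ}, {α,δ}, {β,γ}, {β,δ}, {γ,δ}, {α,β,γ}, {α,β,δ}, {α,γ,δ}, {β,γ,δ}, X }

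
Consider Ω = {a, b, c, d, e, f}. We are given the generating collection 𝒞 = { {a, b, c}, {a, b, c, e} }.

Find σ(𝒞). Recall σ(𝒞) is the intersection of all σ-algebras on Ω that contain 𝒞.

Seed the family with 𝒞 together with ∅ and Ω: { ∅, {a, b, c}, {a, b, c, e}, Ω }.
Step 1 (2 new):
  {d, f}  = complement {a, b, c, e}
  {d, e, f}  = complement {a, b, c}
Step 2 (1 new):
  {a, b, c, d, f}  = {a, b, c} ∪ {d, f}
Step 3: 1 new —
  {e}  = complement {a, b, c, d, f}
Step 4: already closed under ᶜ and ∪.

Hence σ(𝒞) has 8 members: { ∅, {e}, {d, f}, {a, b, c}, {d, e, f}, {a, b, c, e}, {a, b, c, d, f}, Ω }.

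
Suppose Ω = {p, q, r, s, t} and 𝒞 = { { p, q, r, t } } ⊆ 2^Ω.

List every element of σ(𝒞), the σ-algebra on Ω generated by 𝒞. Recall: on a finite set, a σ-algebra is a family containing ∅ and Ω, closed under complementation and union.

Seed the family with 𝒞 together with ∅ and Ω: { {  }, { p, q, r, t }, Ω }.
Pass 1: +1 →
  { s }  = ᶜ of { p, q, r, t }
  |family| = 4
Pass 2: stable.

Hence σ(𝒞) has 4 members: { {  }, { s }, { p, q, r, t }, Ω }.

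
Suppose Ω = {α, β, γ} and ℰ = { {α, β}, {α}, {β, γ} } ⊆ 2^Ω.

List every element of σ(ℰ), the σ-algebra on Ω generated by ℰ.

Begin from { ∅, {α}, {α, β}, {β, γ}, Ω } (that is, ℰ plus ∅ and Ω).
Step 1: +1 →
  {γ}  = ᶜ of {α, β}
  |family| = 6
Step 2: 1 new —
  {α, γ}  = {γ} ∪ {α}
  |family| = 7
Step 3 adds 1:
  {β}  = ᶜ of {α, γ}
  |family| = 8
After Step 4 the family is unchanged; done.

|σ(ℰ)| = 8.  σ(ℰ) = { ∅, {α}, {β}, {γ}, {α, β}, {α, γ}, {β, γ}, Ω }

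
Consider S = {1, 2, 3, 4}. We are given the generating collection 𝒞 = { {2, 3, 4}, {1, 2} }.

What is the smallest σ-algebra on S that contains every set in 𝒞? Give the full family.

Answer: σ(𝒞) = { {}, {1}, {2}, {1, 2}, {3, 4}, {1, 3, 4}, {2, 3, 4}, S }

Check:
Initial family (4 sets): { {}, {1, 2}, {2, 3, 4}, S }.
Step 1. New:
  {1}  = S∖{2, 3, 4}
  {3, 4}  = S∖{1, 2}
  (now 6)
Step 2. New:
  {1, 3, 4}  = {3, 4} ∪ {1}
  (now 7)
Step 3. New:
  {2}  = S∖{1, 3, 4}
  (now 8)
Step 4 adds nothing — fixpoint reached.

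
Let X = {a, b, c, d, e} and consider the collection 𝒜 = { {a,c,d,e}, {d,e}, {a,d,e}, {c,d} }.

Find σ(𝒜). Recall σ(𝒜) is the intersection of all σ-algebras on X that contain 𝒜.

Start: 𝒜 ∪ {∅, X} = { ∅, {c,d}, {d,e}, {a,d,e}, {a,c,d,e}, X }.
Round 1 adds 5:
  {b}  = {a,c,d,e}ᶜ
  {b,c}  = {a,d,e}ᶜ
  {a,b,c}  = {d,e}ᶜ
  {a,b,e}  = {c,d}ᶜ
  {c,d,e}  = {d,e} ∪ {c,d}
  [11 total]
Round 2 adds 7:
  {a,b}  = {c,d,e}ᶜ
  {b,c,d}  = {c,d} ∪ {b}
  {b,d,e}  = {b} ∪ {d,e}
  {a,b,c,d}  = {c,d} ∪ {a,b,c}
  {a,b,c,e}  = {a,b,c} ∪ {a,b,e}
  {a,b,d,e}  = {a,d,e} ∪ {b}
  {b,c,d,e}  = {c,d,e} ∪ {b}
  [18 total]
Round 3: +6 →
  {a}  = {b,c,d,e}ᶜ
  {c}  = {a,b,d,e}ᶜ
  {d}  = {a,b,c,e}ᶜ
  {e}  = {a,b,c,d}ᶜ
  {a,c}  = {b,d,e}ᶜ
  {a,e}  = {b,c,d}ᶜ
  [24 total]
Round 4 (8 new):
  {a,d}  = {d} ∪ {a}
  {b,d}  = {b} ∪ {d}
  {b,e}  = {b} ∪ {e}
  {c,e}  = {e} ∪ {c}
  {a,b,d}  = {a,b} ∪ {d}
  {a,c,d}  = {c,d} ∪ {a,c}
  {a,c,e}  = {e} ∪ {a,c}
  {b,c,e}  = {e} ∪ {b,c}
  [32 total]
After Round 5 the family is unchanged; done.

Hence σ(𝒜) has 32 members: { ∅, {a}, {b}, {c}, {d}, {e}, {a,b}, {a,c}, {a,d}, {a,e}, {b,c}, {b,d}, {b,e}, {c,d}, {c,e}, {d,e}, {a,b,c}, {a,b,d}, {a,b,e}, {a,c,d}, {a,c,e}, {a,d,e}, {b,c,d}, {b,c,e}, {b,d,e}, {c,d,e}, {a,b,c,d}, {a,b,c,e}, {a,b,d,e}, {a,c,d,e}, {b,c,d,e}, X }.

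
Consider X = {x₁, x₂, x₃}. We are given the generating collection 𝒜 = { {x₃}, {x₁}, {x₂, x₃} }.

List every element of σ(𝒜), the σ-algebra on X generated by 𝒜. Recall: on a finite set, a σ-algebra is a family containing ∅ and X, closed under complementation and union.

|σ(𝒜)| = 8.  σ(𝒜) = { ∅, {x₁}, {x₂}, {x₃}, {x₁, x₂}, {x₁, x₃}, {x₂, x₃}, X }

Trace:
Begin from { ∅, {x₁}, {x₃}, {x₂, x₃}, X } (that is, 𝒜 plus ∅ and X).
Step 1 adds 2:
  {x₁, x₂}  = complement {x₃}
  {x₁, x₃}  = {x₃} ∪ {x₁}
Step 2 adds 1:
  {x₂}  = complement {x₁, x₃}
After Step 3 the family is unchanged; done.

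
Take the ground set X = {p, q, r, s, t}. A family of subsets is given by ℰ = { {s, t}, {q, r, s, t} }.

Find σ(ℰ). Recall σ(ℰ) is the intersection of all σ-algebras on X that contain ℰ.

σ(ℰ) = { {}, {p}, {q, r}, {s, t}, {p, q, r}, {p, s, t}, {q, r, s, t}, X }

Trace:
Begin from { {}, {s, t}, {q, r, s, t}, X } (that is, ℰ plus ∅ and X).
Step 1: +2 →
  {p}  = {q, r, s, t}ᶜ
  {p, q, r}  = {s, t}ᶜ
  |family| = 6
Step 2: 1 new —
  {p, s, t}  = {s, t} ∪ {p}
  |family| = 7
Step 3: 1 new —
  {q, r}  = {p, s, t}ᶜ
  |family| = 8
Step 4 adds nothing — fixpoint reached.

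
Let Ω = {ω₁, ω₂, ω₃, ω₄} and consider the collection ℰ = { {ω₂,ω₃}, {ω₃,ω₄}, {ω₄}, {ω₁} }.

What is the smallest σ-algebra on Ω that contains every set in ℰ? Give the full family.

σ(ℰ) = { {}, {ω₁}, {ω₂}, {ω₃}, {ω₄}, {ω₁,ω₂}, {ω₁,ω₃}, {ω₁,ω₄}, {ω₂,ω₃}, {ω₂,ω₄}, {ω₃,ω₄}, {ω₁,ω₂,ω₃}, {ω₁,ω₂,ω₄}, {ω₁,ω₃,ω₄}, {ω₂,ω₃,ω₄}, Ω }

Working:
Seed the family with ℰ together with ∅ and Ω: { {}, {ω₁}, {ω₄}, {ω₂,ω₃}, {ω₃,ω₄}, Ω }.
Pass 1: +5 →
  {ω₁,ω₂}  = complement {ω₃,ω₄}
  {ω₁,ω₄}  = complement {ω₂,ω₃}
  {ω₁,ω₂,ω₃}  = complement {ω₄}
  {ω₁,ω₃,ω₄}  = {ω₃,ω₄} ∪ {ω₁}
  {ω₂,ω₃,ω₄}  = complement {ω₁}
  |family| = 11
Pass 2. New:
  {ω₂}  = complement {ω₁,ω₃,ω₄}
  {ω₁,ω₂,ω₄}  = {ω₁,ω₂} ∪ {ω₁,ω₄}
  |family| = 13
Pass 3: +2 →
  {ω₃}  = complement {ω₁,ω₂,ω₄}
  {ω₂,ω₄}  = {ω₄} ∪ {ω₂}
  |family| = 15
Pass 4. New:
  {ω₁,ω₃}  = complement {ω₂,ω₄}
  |family| = 16
Pass 5: already closed under ᶜ and ∪.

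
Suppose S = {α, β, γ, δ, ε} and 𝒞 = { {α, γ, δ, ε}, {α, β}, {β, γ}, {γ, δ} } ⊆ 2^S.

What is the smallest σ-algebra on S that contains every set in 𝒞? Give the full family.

σ(𝒞) = { {}, {α}, {β}, {γ}, {δ}, {ε}, {α, β}, {α, γ}, {α, δ}, {α, ε}, {β, γ}, {β, δ}, {β, ε}, {γ, δ}, {γ, ε}, {δ, ε}, {α, β, γ}, {α, β, δ}, {α, β, ε}, {α, γ, δ}, {α, γ, ε}, {α, δ, ε}, {β, γ, δ}, {β, γ, ε}, {β, δ, ε}, {γ, δ, ε}, {α, β, γ, δ}, {α, β, γ, ε}, {α, β, δ, ε}, {α, γ, δ, ε}, {β, γ, δ, ε}, S }

Trace:
Initial family (6 sets): { {}, {α, β}, {β, γ}, {γ, δ}, {α, γ, δ, ε}, S }.
Iteration 1: 7 new —
  {β}  = S∖{α, γ, δ, ε}
  {α, β, γ}  = {β, γ} ∪ {α, β}
  {α, β, ε}  = S∖{γ, δ}
  {α, δ, ε}  = S∖{β, γ}
  {β, γ, δ}  = {γ, δ} ∪ {β, γ}
  {γ, δ, ε}  = S∖{α, β}
  {α, β, γ, δ}  = {γ, δ} ∪ {α, β}
  — 13 sets.
Iteration 2: 6 new —
  {ε}  = S∖{α, β, γ, δ}
  {α, ε}  = S∖{β, γ, δ}
  {δ, ε}  = S∖{α, β, γ}
  {α, β, γ, ε}  = {α, β, γ} ∪ {α, β, ε}
  {α, β, δ, ε}  = {α, δ, ε} ∪ {α, β}
  {β, γ, δ, ε}  = {γ, δ, ε} ∪ {β, γ, δ}
  — 19 sets.
Iteration 3: 6 new —
  {α}  = S∖{β, γ, δ, ε}
  {γ}  = S∖{α, β, δ, ε}
  {δ}  = S∖{α, β, γ, ε}
  {β, ε}  = {β} ∪ {ε}
  {β, γ, ε}  = {ε} ∪ {β, γ}
  {β, δ, ε}  = {β} ∪ {δ, ε}
  — 25 sets.
Iteration 4 (7 new):
  {α, γ}  = S∖{β, δ, ε}
  {α, δ}  = S∖{β, γ, ε}
  {β, δ}  = {β} ∪ {δ}
  {γ, ε}  = {ε} ∪ {γ}
  {α, β, δ}  = {α, β} ∪ {δ}
  {α, γ, δ}  = S∖{β, ε}
  {α, γ, ε}  = {γ} ∪ {α, ε}
  — 32 sets.
Iteration 5 adds nothing — fixpoint reached.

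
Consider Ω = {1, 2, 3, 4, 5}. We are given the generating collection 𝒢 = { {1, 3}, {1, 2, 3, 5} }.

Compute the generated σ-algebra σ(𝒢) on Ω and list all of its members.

σ(𝒢) (8 sets): { {}, {4}, {1, 3}, {2, 5}, {1, 3, 4}, {2, 4, 5}, {1, 2, 3, 5}, Ω }

Derivation:
Initial family (4 sets): { {}, {1, 3}, {1, 2, 3, 5}, Ω }.
Iteration 1 adds 2:
  {4}  = {1, 2, 3, 5}ᶜ
  {2, 4, 5}  = {1, 3}ᶜ
  |family| = 6
Iteration 2. New:
  {1, 3, 4}  = {1, 3} ∪ {4}
  |family| = 7
Iteration 3: +1 →
  {2, 5}  = {1, 3, 4}ᶜ
  |family| = 8
Iteration 4 adds nothing — fixpoint reached.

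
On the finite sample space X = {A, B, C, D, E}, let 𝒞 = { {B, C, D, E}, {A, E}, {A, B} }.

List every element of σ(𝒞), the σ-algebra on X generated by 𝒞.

Take S₀ = 𝒞 ∪ {∅, X} = { {}, {A, B}, {A, E}, {B, C, D, E}, X }.
Round 1 adds 4:
  {A}  = ᶜ of {B, C, D, E}
  {A, B, E}  = {A, B} ∪ {A, E}
  {B, C, D}  = ᶜ of {A, E}
  {C, D, E}  = ᶜ of {A, B}
Round 2: 3 new —
  {C, D}  = ᶜ of {A, B, E}
  {A, B, C, D}  = {A, B} ∪ {B, C, D}
  {A, C, D, E}  = {C, D, E} ∪ {A, E}
Round 3 adds 3:
  {B}  = ᶜ of {A, C, D, E}
  {E}  = ᶜ of {A, B, C, D}
  {A, C, D}  = {C, D} ∪ {A}
Round 4 (1 new):
  {B, E}  = ᶜ of {A, C, D}
Round 5 adds nothing — fixpoint reached.

Therefore σ(𝒞) = { {}, {A}, {B}, {E}, {A, B}, {A, E}, {B, E}, {C, D}, {A, B, E}, {A, C, D}, {B, C, D}, {C, D, E}, {A, B, C, D}, {A, C, D, E}, {B, C, D, E}, X } (|σ(𝒞)| = 16).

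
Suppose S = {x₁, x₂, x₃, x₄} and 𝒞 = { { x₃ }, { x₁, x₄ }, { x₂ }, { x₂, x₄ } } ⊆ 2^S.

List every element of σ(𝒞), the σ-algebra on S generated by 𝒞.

Take S₀ = 𝒞 ∪ {∅, S} = { ∅, { x₂ }, { x₃ }, { x₁, x₄ }, { x₂, x₄ }, S }.
Step 1 (5 new):
  { x₁, x₃ }  = complement { x₂, x₄ }
  { x₂, x₃ }  = complement { x₁, x₄ }
  { x₁, x₂, x₄ }  = complement { x₃ }
  { x₁, x₃, x₄ }  = complement { x₂ }
  { x₂, x₃, x₄ }  = { x₃ } ∪ { x₂, x₄ }
  — 11 sets.
Step 2: 2 new —
  { x₁ }  = complement { x₂, x₃, x₄ }
  { x₁, x₂, x₃ }  = { x₂ } ∪ { x₁, x₃ }
  — 13 sets.
Step 3 (2 new):
  { x₄ }  = complement { x₁, x₂, x₃ }
  { x₁, x₂ }  = { x₂ } ∪ { x₁ }
  — 15 sets.
Step 4: 1 new —
  { x₃, x₄ }  = complement { x₁, x₂ }
  — 16 sets.
Step 5: already closed under ᶜ and ∪.

|σ(𝒞)| = 16.  σ(𝒞) = { ∅, { x₁ }, { x₂ }, { x₃ }, { x₄ }, { x₁, x₂ }, { x₁, x₃ }, { x₁, x₄ }, { x₂, x₃ }, { x₂, x₄ }, { x₃, x₄ }, { x₁, x₂, x₃ }, { x₁, x₂, x₄ }, { x₁, x₃, x₄ }, { x₂, x₃, x₄ }, S }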